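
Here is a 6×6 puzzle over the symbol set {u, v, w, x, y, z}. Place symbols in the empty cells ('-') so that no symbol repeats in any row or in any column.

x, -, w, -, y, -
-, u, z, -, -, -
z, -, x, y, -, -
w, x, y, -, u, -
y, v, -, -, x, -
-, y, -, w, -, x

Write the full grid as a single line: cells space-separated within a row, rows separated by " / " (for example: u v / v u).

(r1,c2) = z
(r2,c1) = v
(r2,c4) = x
(r2,c5) = w
(r2,c6) = y
(r3,c2) = w
(r3,c5) = v
(r3,c6) = u
(r5,c3) = u
(r5,c4) = z
(r5,c6) = w
(r6,c1) = u
(r6,c3) = v
(r6,c5) = z
(r1,c6) = v
(r4,c4) = v
(r4,c6) = z
(r1,c4) = u

x z w u y v / v u z x w y / z w x y v u / w x y v u z / y v u z x w / u y v w z x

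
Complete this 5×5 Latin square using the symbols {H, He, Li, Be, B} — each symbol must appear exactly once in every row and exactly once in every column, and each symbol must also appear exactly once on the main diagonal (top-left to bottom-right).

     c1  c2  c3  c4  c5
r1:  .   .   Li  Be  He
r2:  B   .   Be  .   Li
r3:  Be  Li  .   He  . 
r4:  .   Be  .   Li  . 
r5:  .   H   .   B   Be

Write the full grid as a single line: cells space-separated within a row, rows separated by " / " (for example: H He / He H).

H B Li Be He / B He Be H Li / Be Li B He H / He Be H Li B / Li H He B Be

(r1,c1) = H
(r1,c2) = B
(r2,c2) = He
(r2,c4) = H
(r3,c3) = B
(r3,c5) = H
(r4,c1) = He
(r4,c3) = H
(r4,c5) = B
(r5,c1) = Li
(r5,c3) = He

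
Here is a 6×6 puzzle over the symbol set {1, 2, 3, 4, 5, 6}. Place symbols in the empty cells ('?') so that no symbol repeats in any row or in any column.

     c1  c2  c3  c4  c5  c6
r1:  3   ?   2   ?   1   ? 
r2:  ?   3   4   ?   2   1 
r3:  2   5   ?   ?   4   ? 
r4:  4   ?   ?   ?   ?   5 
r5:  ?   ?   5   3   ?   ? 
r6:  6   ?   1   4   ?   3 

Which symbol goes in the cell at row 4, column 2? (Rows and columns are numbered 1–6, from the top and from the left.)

1

(r2,c1) = 5
(r2,c4) = 6
(r3,c4) = 1
(r3,c6) = 6
(r4,c4) = 2
(r5,c1) = 1
(r5,c5) = 6
(r6,c2) = 2
(r6,c5) = 5
(r1,c4) = 5
(r1,c6) = 4
(r3,c3) = 3
(r4,c3) = 6
(r4,c5) = 3
(r5,c2) = 4
(r5,c6) = 2
(r1,c2) = 6
(r4,c2) = 1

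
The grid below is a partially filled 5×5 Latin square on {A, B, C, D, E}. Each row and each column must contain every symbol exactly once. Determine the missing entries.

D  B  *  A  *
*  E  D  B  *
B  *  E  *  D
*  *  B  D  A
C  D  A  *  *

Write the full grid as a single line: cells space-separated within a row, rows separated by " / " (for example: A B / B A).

row 1 has {A,B,D}; column 3 has {A,B,D,E} — only C is left for (r1,c3).
row 1 has {A,B,C,D}; column 5 has {A,D} — only E is left for (r1,c5).
row 2 has {B,D,E}; column 1 has {B,C,D} — only A is left for (r2,c1).
row 2 has {A,B,D,E}; column 5 has {A,D,E} — only C is left for (r2,c5).
row 3 has {B,D,E}; column 4 has {A,B,D} — only C is left for (r3,c4).
row 4 has {A,B,D}; column 1 has {A,B,C,D} — only E is left for (r4,c1).
row 4 has {A,B,D,E}; column 2 has {B,D,E} — only C is left for (r4,c2).
row 5 has {A,C,D}; column 4 has {A,B,C,D} — only E is left for (r5,c4).
row 5 has {A,C,D,E}; column 5 has {A,C,D,E} — only B is left for (r5,c5).
row 3 has {B,C,D,E}; column 2 has {B,C,D,E} — only A is left for (r3,c2).

D B C A E / A E D B C / B A E C D / E C B D A / C D A E B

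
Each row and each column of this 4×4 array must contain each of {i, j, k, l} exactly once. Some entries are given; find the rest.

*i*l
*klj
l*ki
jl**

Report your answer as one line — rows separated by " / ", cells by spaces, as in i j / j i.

k i j l / i k l j / l j k i / j l i k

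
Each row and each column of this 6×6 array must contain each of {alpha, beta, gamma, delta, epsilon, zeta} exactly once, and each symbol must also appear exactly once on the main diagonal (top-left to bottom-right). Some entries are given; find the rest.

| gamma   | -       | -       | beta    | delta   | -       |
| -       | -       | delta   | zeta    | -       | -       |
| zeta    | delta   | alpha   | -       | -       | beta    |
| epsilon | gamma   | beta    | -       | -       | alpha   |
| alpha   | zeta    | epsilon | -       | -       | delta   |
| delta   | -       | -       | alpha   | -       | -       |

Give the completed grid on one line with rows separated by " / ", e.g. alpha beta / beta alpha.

gamma alpha zeta beta delta epsilon / beta epsilon delta zeta alpha gamma / zeta delta alpha epsilon gamma beta / epsilon gamma beta delta zeta alpha / alpha zeta epsilon gamma beta delta / delta beta gamma alpha epsilon zeta

(r1,c3) = zeta
(r1,c6) = epsilon
(r2,c1) = beta
(r2,c2) = epsilon
(r2,c6) = gamma
(r4,c4) = delta
(r4,c5) = zeta
(r5,c4) = gamma
(r5,c5) = beta
(r6,c2) = beta
(r6,c3) = gamma
(r6,c5) = epsilon
(r6,c6) = zeta
(r1,c2) = alpha
(r2,c5) = alpha
(r3,c4) = epsilon
(r3,c5) = gamma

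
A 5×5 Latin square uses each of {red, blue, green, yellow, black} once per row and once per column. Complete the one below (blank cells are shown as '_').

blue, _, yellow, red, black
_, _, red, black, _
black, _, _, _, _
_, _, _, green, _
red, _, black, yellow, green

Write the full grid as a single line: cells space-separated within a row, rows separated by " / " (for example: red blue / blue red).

blue green yellow red black / green yellow red black blue / black red green blue yellow / yellow black blue green red / red blue black yellow green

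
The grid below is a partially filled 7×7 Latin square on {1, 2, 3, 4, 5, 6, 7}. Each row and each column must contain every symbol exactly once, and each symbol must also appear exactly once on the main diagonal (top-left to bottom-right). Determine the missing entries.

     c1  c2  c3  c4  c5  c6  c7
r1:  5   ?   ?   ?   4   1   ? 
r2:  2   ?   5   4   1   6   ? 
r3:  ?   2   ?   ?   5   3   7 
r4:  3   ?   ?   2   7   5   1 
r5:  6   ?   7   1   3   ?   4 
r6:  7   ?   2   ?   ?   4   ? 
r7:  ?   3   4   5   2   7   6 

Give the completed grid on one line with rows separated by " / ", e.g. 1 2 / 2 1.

(r2,c2) = 7
(r2,c7) = 3
(r3,c3) = 1
(r3,c4) = 6
(r4,c3) = 6
(r5,c2) = 5
(r5,c6) = 2
(r6,c4) = 3
(r6,c5) = 6
(r6,c7) = 5
(r7,c1) = 1
(r1,c2) = 6
(r1,c3) = 3
(r1,c4) = 7
(r1,c7) = 2
(r3,c1) = 4
(r4,c2) = 4
(r6,c2) = 1

5 6 3 7 4 1 2 / 2 7 5 4 1 6 3 / 4 2 1 6 5 3 7 / 3 4 6 2 7 5 1 / 6 5 7 1 3 2 4 / 7 1 2 3 6 4 5 / 1 3 4 5 2 7 6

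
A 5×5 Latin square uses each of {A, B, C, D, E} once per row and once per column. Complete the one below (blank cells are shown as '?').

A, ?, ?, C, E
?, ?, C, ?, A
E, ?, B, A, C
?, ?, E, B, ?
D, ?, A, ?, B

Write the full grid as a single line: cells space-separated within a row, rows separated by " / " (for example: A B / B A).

(r1,c3): row 1 has {A,C,E}; column 3 has {A,B,C,E}, so it must be D.
(r2,c1): row 2 has {A,C}; column 1 has {A,D,E}, so it must be B.
(r3,c2): row 3 has {A,B,C,E}; column 2 is empty so far, so it must be D.
(r4,c1): row 4 has {B,E}; column 1 has {A,B,D,E}, so it must be C.
(r4,c2): row 4 has {B,C,E}; column 2 has {D}, so it must be A.
(r4,c5): row 4 has {A,B,C,E}; column 5 has {A,B,C,E}, so it must be D.
(r5,c4): row 5 has {A,B,D}; column 4 has {A,B,C}, so it must be E.
(r1,c2): row 1 has {A,C,D,E}; column 2 has {A,D}, so it must be B.
(r2,c2): row 2 has {A,B,C}; column 2 has {A,B,D}, so it must be E.
(r2,c4): row 2 has {A,B,C,E}; column 4 has {A,B,C,E}, so it must be D.
(r5,c2): row 5 has {A,B,D,E}; column 2 has {A,B,D,E}, so it must be C.

A B D C E / B E C D A / E D B A C / C A E B D / D C A E B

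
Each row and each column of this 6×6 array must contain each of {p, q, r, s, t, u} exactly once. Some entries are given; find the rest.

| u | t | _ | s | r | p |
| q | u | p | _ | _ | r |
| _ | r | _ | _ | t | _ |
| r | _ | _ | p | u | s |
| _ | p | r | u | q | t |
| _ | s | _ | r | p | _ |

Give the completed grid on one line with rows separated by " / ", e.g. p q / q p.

u t q s r p / q u p t s r / p r s q t u / r q t p u s / s p r u q t / t s u r p q

(r1,c3) = q
(r2,c4) = t
(r2,c5) = s
(r3,c4) = q
(r3,c6) = u
(r4,c2) = q
(r4,c3) = t
(r5,c1) = s
(r6,c1) = t
(r6,c3) = u
(r6,c6) = q
(r3,c1) = p
(r3,c3) = s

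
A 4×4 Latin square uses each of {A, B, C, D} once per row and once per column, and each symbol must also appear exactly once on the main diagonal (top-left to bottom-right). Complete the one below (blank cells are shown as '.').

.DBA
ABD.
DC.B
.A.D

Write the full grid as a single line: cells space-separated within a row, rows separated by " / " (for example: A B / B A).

C D B A / A B D C / D C A B / B A C D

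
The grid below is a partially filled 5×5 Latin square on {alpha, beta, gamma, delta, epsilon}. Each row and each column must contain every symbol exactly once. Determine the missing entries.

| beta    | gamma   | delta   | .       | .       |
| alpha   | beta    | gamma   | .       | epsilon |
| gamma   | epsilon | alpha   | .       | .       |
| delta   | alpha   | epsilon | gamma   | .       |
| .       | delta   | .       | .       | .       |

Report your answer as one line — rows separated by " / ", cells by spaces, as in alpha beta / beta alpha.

beta gamma delta epsilon alpha / alpha beta gamma delta epsilon / gamma epsilon alpha beta delta / delta alpha epsilon gamma beta / epsilon delta beta alpha gamma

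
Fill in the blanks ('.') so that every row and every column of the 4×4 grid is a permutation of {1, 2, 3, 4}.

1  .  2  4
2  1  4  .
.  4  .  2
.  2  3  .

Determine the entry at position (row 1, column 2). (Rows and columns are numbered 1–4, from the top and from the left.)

3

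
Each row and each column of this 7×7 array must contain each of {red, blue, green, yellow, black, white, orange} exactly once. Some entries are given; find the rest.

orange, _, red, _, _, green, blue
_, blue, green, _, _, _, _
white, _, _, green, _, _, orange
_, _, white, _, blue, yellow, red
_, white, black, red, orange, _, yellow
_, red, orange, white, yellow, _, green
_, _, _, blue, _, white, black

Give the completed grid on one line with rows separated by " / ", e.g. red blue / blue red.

At row 2, column 7: row 2 has {blue,green}; column 7 has {red,blue,green,yellow,black,orange}; that leaves white.
At row 5, column 6: row 5 has {red,yellow,black,white,orange}; column 6 has {green,yellow,white}; that leaves blue.
At row 6, column 6: row 6 has {red,green,yellow,white,orange}; column 6 has {blue,green,yellow,white}; that leaves black.
At row 7, column 3: row 7 has {blue,black,white}; column 3 has {red,green,black,white,orange}; that leaves yellow.
At row 3, column 3: row 3 has {green,white,orange}; column 3 has {red,green,yellow,black,white,orange}; that leaves blue.
At row 3, column 6: row 3 has {blue,green,white,orange}; column 6 has {blue,green,yellow,black,white}; that leaves red.
At row 5, column 1: row 5 has {red,blue,yellow,black,white,orange}; column 1 has {white,orange}; that leaves green.
At row 6, column 1: row 6 has {red,green,yellow,black,white,orange}; column 1 has {green,white,orange}; that leaves blue.
At row 7, column 1: row 7 has {blue,yellow,black,white}; column 1 has {blue,green,white,orange}; that leaves red.
At row 7, column 5: row 7 has {red,blue,yellow,black,white}; column 5 has {blue,yellow,orange}; that leaves green.
At row 2, column 6: row 2 has {blue,green,white}; column 6 has {red,blue,green,yellow,black,white}; that leaves orange.
At row 3, column 5: row 3 has {red,blue,green,white,orange}; column 5 has {blue,green,yellow,orange}; that leaves black.
At row 4, column 1: row 4 has {red,blue,yellow,white}; column 1 has {red,blue,green,white,orange}; that leaves black.
At row 4, column 4: row 4 has {red,blue,yellow,black,white}; column 4 has {red,blue,green,white}; that leaves orange.
At row 7, column 2: row 7 has {red,blue,green,yellow,black,white}; column 2 has {red,blue,white}; that leaves orange.
At row 1, column 5: row 1 has {red,blue,green,orange}; column 5 has {blue,green,yellow,black,orange}; that leaves white.
At row 2, column 1: row 2 has {blue,green,white,orange}; column 1 has {red,blue,green,black,white,orange}; that leaves yellow.
At row 2, column 4: row 2 has {blue,green,yellow,white,orange}; column 4 has {red,blue,green,white,orange}; that leaves black.
At row 2, column 5: row 2 has {blue,green,yellow,black,white,orange}; column 5 has {blue,green,yellow,black,white,orange}; that leaves red.
At row 3, column 2: row 3 has {red,blue,green,black,white,orange}; column 2 has {red,blue,white,orange}; that leaves yellow.
At row 4, column 2: row 4 has {red,blue,yellow,black,white,orange}; column 2 has {red,blue,yellow,white,orange}; that leaves green.
At row 1, column 2: row 1 has {red,blue,green,white,orange}; column 2 has {red,blue,green,yellow,white,orange}; that leaves black.
At row 1, column 4: row 1 has {red,blue,green,black,white,orange}; column 4 has {red,blue,green,black,white,orange}; that leaves yellow.

orange black red yellow white green blue / yellow blue green black red orange white / white yellow blue green black red orange / black green white orange blue yellow red / green white black red orange blue yellow / blue red orange white yellow black green / red orange yellow blue green white black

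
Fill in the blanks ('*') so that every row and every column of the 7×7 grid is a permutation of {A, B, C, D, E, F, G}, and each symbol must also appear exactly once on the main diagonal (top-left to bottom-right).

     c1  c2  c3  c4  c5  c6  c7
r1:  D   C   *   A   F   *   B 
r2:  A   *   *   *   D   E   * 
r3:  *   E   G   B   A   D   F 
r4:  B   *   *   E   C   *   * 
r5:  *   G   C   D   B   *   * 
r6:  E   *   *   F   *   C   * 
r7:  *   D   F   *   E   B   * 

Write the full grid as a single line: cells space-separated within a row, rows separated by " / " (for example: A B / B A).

(r1,c3): row 1 has {A,B,C,D,F}; column 3 has {C,F,G}, so it must be E.
(r1,c6): row 1 has {A,B,C,D,E,F}; column 6 has {B,C,D,E}, so it must be G.
(r2,c2): row 2 has {A,D,E}; column 2 has {C,D,E,G}; the diagonal has {B,C,D,E,G}, so it must be F.
(r2,c3): row 2 has {A,D,E,F}; column 3 has {C,E,F,G}, so it must be B.
(r3,c1): row 3 has {A,B,D,E,F,G}; column 1 has {A,B,D,E}, so it must be C.
(r4,c2): row 4 has {B,C,E}; column 2 has {C,D,E,F,G}, so it must be A.
(r4,c3): row 4 has {A,B,C,E}; column 3 has {B,C,E,F,G}, so it must be D.
(r4,c6): row 4 has {A,B,C,D,E}; column 6 has {B,C,D,E,G}, so it must be F.
(r4,c7): row 4 has {A,B,C,D,E,F}; column 7 has {B,F}, so it must be G.
(r5,c1): row 5 has {B,C,D,G}; column 1 has {A,B,C,D,E}, so it must be F.
(r5,c6): row 5 has {B,C,D,F,G}; column 6 has {B,C,D,E,F,G}, so it must be A.
(r5,c7): row 5 has {A,B,C,D,F,G}; column 7 has {B,F,G}, so it must be E.
(r6,c2): row 6 has {C,E,F}; column 2 has {A,C,D,E,F,G}, so it must be B.
(r6,c3): row 6 has {B,C,E,F}; column 3 has {B,C,D,E,F,G}, so it must be A.
(r6,c5): row 6 has {A,B,C,E,F}; column 5 has {A,B,C,D,E,F}, so it must be G.
(r6,c7): row 6 has {A,B,C,E,F,G}; column 7 has {B,E,F,G}, so it must be D.
(r7,c1): row 7 has {B,D,E,F}; column 1 has {A,B,C,D,E,F}, so it must be G.
(r7,c4): row 7 has {B,D,E,F,G}; column 4 has {A,B,D,E,F}, so it must be C.
(r7,c7): row 7 has {B,C,D,E,F,G}; column 7 has {B,D,E,F,G}; the diagonal has {B,C,D,E,F,G}, so it must be A.
(r2,c4): row 2 has {A,B,D,E,F}; column 4 has {A,B,C,D,E,F}, so it must be G.
(r2,c7): row 2 has {A,B,D,E,F,G}; column 7 has {A,B,D,E,F,G}, so it must be C.

D C E A F G B / A F B G D E C / C E G B A D F / B A D E C F G / F G C D B A E / E B A F G C D / G D F C E B A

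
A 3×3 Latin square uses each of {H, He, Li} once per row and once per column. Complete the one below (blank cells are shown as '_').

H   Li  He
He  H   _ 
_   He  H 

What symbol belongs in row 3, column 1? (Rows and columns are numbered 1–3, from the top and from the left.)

Li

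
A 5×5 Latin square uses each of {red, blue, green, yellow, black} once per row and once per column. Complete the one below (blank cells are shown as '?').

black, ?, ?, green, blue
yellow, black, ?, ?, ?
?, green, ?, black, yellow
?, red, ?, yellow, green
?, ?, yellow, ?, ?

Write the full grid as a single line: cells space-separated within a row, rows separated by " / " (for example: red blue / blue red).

black yellow red green blue / yellow black green blue red / red green blue black yellow / blue red black yellow green / green blue yellow red black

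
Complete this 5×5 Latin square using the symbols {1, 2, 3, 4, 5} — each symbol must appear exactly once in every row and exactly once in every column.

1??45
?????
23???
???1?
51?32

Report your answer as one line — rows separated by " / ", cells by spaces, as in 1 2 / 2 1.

1 2 3 4 5 / 3 4 5 2 1 / 2 3 1 5 4 / 4 5 2 1 3 / 5 1 4 3 2

row 1 has {1,4,5}; column 2 has {1,3} — only 2 is left for (r1,c2).
row 1 has {1,2,4,5}; column 3 is empty so far — only 3 is left for (r1,c3).
row 3 has {2,3}; column 4 has {1,3,4} — only 5 is left for (r3,c4).
row 5 has {1,2,3,5}; column 3 has {3} — only 4 is left for (r5,c3).
row 2 is empty so far; column 4 has {1,3,4,5} — only 2 is left for (r2,c4).
row 3 has {2,3,5}; column 3 has {3,4} — only 1 is left for (r3,c3).
row 3 has {1,2,3,5}; column 5 has {2,5} — only 4 is left for (r3,c5).
row 4 has {1}; column 5 has {2,4,5} — only 3 is left for (r4,c5).
row 2 has {2}; column 3 has {1,3,4} — only 5 is left for (r2,c3).
row 2 has {2,5}; column 5 has {2,3,4,5} — only 1 is left for (r2,c5).
row 4 has {1,3}; column 1 has {1,2,5} — only 4 is left for (r4,c1).
row 4 has {1,3,4}; column 2 has {1,2,3} — only 5 is left for (r4,c2).
row 4 has {1,3,4,5}; column 3 has {1,3,4,5} — only 2 is left for (r4,c3).
row 2 has {1,2,5}; column 1 has {1,2,4,5} — only 3 is left for (r2,c1).
row 2 has {1,2,3,5}; column 2 has {1,2,3,5} — only 4 is left for (r2,c2).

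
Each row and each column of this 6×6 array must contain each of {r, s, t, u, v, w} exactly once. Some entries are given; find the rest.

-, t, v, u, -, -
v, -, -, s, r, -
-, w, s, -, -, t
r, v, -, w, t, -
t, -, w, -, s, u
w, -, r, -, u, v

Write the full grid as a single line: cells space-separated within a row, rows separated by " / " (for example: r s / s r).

s t v u w r / v u t s r w / u w s r v t / r v u w t s / t r w v s u / w s r t u v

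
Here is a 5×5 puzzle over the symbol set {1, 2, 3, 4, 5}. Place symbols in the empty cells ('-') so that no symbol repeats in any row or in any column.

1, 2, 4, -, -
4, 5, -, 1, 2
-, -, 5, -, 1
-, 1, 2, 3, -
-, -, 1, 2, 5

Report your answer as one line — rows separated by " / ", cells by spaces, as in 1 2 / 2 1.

(r1,c4): row 1 has {1,2,4}; column 4 has {1,2,3}, so it must be 5.
(r1,c5): row 1 has {1,2,4,5}; column 5 has {1,2,5}, so it must be 3.
(r2,c3): row 2 has {1,2,4,5}; column 3 has {1,2,4,5}, so it must be 3.
(r3,c4): row 3 has {1,5}; column 4 has {1,2,3,5}, so it must be 4.
(r4,c1): row 4 has {1,2,3}; column 1 has {1,4}, so it must be 5.
(r4,c5): row 4 has {1,2,3,5}; column 5 has {1,2,3,5}, so it must be 4.
(r5,c1): row 5 has {1,2,5}; column 1 has {1,4,5}, so it must be 3.
(r5,c2): row 5 has {1,2,3,5}; column 2 has {1,2,5}, so it must be 4.
(r3,c1): row 3 has {1,4,5}; column 1 has {1,3,4,5}, so it must be 2.
(r3,c2): row 3 has {1,2,4,5}; column 2 has {1,2,4,5}, so it must be 3.

1 2 4 5 3 / 4 5 3 1 2 / 2 3 5 4 1 / 5 1 2 3 4 / 3 4 1 2 5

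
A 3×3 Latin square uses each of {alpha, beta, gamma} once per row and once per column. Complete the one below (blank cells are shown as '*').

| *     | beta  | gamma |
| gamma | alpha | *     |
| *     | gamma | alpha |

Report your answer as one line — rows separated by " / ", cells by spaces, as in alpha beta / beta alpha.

(r1,c1): row 1 has {beta,gamma}; column 1 has {gamma}, so it must be alpha.
(r2,c3): row 2 has {alpha,gamma}; column 3 has {alpha,gamma}, so it must be beta.
(r3,c1): row 3 has {alpha,gamma}; column 1 has {alpha,gamma}, so it must be beta.

alpha beta gamma / gamma alpha beta / beta gamma alpha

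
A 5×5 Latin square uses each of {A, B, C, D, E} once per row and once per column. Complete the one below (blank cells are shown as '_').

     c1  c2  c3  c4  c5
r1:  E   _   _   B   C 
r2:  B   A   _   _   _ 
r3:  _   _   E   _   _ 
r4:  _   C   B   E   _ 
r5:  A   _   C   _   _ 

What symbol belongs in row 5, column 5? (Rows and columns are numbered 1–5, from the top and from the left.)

B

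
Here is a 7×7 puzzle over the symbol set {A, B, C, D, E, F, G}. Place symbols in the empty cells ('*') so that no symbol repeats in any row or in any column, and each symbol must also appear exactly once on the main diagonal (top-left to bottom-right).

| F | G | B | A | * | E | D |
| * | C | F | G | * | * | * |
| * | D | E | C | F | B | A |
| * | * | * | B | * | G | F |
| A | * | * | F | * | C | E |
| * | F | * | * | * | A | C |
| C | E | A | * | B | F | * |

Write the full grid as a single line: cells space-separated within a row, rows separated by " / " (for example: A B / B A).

(r1,c5) = C
(r2,c6) = D
(r2,c7) = B
(r3,c1) = G
(r4,c2) = A
(r5,c2) = B
(r7,c4) = D
(r7,c7) = G
(r2,c1) = E
(r2,c5) = A
(r4,c1) = D
(r4,c3) = C
(r4,c5) = E
(r5,c5) = D
(r6,c1) = B
(r6,c4) = E
(r6,c5) = G
(r5,c3) = G
(r6,c3) = D

F G B A C E D / E C F G A D B / G D E C F B A / D A C B E G F / A B G F D C E / B F D E G A C / C E A D B F G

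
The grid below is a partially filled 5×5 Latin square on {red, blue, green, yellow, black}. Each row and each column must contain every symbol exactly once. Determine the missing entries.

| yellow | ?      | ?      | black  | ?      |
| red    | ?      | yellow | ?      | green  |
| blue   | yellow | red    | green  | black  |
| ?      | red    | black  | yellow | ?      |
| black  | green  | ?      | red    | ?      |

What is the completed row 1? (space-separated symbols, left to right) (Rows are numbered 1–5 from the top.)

At row 1, column 2: row 1 has {yellow,black}; column 2 has {red,green,yellow}; that leaves blue.
At row 1, column 3: row 1 has {blue,yellow,black}; column 3 has {red,yellow,black}; that leaves green.
At row 1, column 5: row 1 has {blue,green,yellow,black}; column 5 has {green,black}; that leaves red.

yellow blue green black red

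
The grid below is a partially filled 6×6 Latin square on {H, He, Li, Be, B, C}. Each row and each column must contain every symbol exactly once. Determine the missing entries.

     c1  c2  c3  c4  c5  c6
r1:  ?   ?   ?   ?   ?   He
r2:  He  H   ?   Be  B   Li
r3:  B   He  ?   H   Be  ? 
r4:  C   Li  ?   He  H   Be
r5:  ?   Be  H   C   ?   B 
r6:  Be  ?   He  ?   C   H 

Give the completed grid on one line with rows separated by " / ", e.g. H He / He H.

H C Be B Li He / He H C Be B Li / B He Li H Be C / C Li B He H Be / Li Be H C He B / Be B He Li C H

(r1,c5) = Li
(r2,c3) = C
(r3,c3) = Li
(r3,c6) = C
(r4,c3) = B
(r5,c1) = Li
(r5,c5) = He
(r6,c2) = B
(r6,c4) = Li
(r1,c1) = H
(r1,c2) = C
(r1,c3) = Be
(r1,c4) = B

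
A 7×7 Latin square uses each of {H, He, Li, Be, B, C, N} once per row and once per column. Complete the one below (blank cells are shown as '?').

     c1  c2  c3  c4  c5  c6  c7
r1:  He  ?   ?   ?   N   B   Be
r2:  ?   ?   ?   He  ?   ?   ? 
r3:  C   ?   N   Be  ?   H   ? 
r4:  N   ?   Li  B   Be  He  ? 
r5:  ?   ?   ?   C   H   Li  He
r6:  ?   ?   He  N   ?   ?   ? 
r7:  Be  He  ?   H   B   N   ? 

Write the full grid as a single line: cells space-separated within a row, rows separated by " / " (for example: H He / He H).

(r1,c4) = Li
(r5,c1) = B
(r5,c3) = Be
(r7,c3) = C
(r7,c7) = Li
(r1,c3) = H
(r2,c3) = B
(r3,c7) = B
(r5,c2) = N
(r1,c2) = C
(r3,c2) = Li
(r3,c5) = He
(r4,c2) = H
(r4,c7) = C
(r6,c7) = H
(r2,c2) = Be
(r2,c6) = C
(r2,c7) = N
(r6,c1) = Li
(r6,c2) = B
(r6,c5) = C
(r6,c6) = Be
(r2,c1) = H
(r2,c5) = Li

He C H Li N B Be / H Be B He Li C N / C Li N Be He H B / N H Li B Be He C / B N Be C H Li He / Li B He N C Be H / Be He C H B N Li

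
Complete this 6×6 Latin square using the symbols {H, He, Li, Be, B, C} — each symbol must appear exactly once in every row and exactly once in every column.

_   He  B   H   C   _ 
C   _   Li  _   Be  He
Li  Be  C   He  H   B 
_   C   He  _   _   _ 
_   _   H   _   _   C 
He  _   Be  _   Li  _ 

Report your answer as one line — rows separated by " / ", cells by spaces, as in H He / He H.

(r1,c1) = Be
(r1,c6) = Li
(r2,c4) = B
(r4,c5) = B
(r5,c1) = B
(r5,c2) = Li
(r5,c4) = Be
(r5,c5) = He
(r6,c4) = C
(r6,c6) = H
(r2,c2) = H
(r4,c1) = H
(r4,c4) = Li
(r4,c6) = Be
(r6,c2) = B

Be He B H C Li / C H Li B Be He / Li Be C He H B / H C He Li B Be / B Li H Be He C / He B Be C Li H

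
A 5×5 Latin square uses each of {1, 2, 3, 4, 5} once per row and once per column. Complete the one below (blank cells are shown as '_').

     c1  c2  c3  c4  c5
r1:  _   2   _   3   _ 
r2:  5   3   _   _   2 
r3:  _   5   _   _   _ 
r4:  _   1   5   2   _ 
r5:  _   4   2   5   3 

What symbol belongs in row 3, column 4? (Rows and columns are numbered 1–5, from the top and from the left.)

4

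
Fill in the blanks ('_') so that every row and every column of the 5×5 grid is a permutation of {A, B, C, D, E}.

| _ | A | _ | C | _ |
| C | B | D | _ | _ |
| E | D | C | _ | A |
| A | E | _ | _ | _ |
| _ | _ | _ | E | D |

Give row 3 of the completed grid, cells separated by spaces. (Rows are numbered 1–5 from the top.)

At row 2, column 4: row 2 has {B,C,D}; column 4 has {C,E}; that leaves A.
At row 2, column 5: row 2 has {A,B,C,D}; column 5 has {A,D}; that leaves E.
At row 3, column 4: row 3 has {A,C,D,E}; column 4 has {A,C,E}; that leaves B.

E D C B A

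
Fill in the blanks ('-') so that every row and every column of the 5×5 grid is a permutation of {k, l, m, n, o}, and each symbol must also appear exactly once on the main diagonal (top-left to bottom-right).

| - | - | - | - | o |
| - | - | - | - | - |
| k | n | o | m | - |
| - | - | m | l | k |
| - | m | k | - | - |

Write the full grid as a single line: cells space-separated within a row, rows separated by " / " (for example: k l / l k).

m l n k o / o k l n m / k n o m l / n o m l k / l m k o n

(r2,c2): row 2 is empty so far; column 2 has {m,n}; the diagonal has {l,o}, so it must be k.
(r3,c5): row 3 has {k,m,n,o}; column 5 has {k,o}, so it must be l.
(r4,c2): row 4 has {k,l,m}; column 2 has {k,m,n}, so it must be o.
(r5,c5): row 5 has {k,m}; column 5 has {k,l,o}; the diagonal has {k,l,o}, so it must be n.
(r1,c1): row 1 has {o}; column 1 has {k}; the diagonal has {k,l,n,o}, so it must be m.
(r1,c2): row 1 has {m,o}; column 2 has {k,m,n,o}, so it must be l.
(r1,c3): row 1 has {l,m,o}; column 3 has {k,m,o}, so it must be n.
(r1,c4): row 1 has {l,m,n,o}; column 4 has {l,m}, so it must be k.
(r2,c3): row 2 has {k}; column 3 has {k,m,n,o}, so it must be l.
(r2,c5): row 2 has {k,l}; column 5 has {k,l,n,o}, so it must be m.
(r4,c1): row 4 has {k,l,m,o}; column 1 has {k,m}, so it must be n.
(r5,c4): row 5 has {k,m,n}; column 4 has {k,l,m}, so it must be o.
(r2,c1): row 2 has {k,l,m}; column 1 has {k,m,n}, so it must be o.
(r2,c4): row 2 has {k,l,m,o}; column 4 has {k,l,m,o}, so it must be n.
(r5,c1): row 5 has {k,m,n,o}; column 1 has {k,m,n,o}, so it must be l.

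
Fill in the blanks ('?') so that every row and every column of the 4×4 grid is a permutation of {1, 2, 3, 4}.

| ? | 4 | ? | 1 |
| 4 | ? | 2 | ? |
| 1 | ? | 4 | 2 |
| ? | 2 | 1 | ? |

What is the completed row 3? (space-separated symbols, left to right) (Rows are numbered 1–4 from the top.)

1 3 4 2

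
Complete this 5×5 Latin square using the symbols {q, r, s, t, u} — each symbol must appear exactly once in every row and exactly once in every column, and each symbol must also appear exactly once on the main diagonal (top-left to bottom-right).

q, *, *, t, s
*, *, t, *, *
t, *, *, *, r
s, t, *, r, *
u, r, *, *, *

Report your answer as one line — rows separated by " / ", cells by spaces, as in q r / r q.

q u r t s / r s t u q / t q u s r / s t q r u / u r s q t

At row 1, column 2: row 1 has {q,s,t}; column 2 has {r,t}; that leaves u.
At row 1, column 3: row 1 has {q,s,t,u}; column 3 has {t}; that leaves r.
At row 2, column 1: row 2 has {t}; column 1 has {q,s,t,u}; that leaves r.
At row 2, column 2: row 2 has {r,t}; column 2 has {r,t,u}; the diagonal has {q,r}; that leaves s.
At row 3, column 2: row 3 has {r,t}; column 2 has {r,s,t,u}; that leaves q.
At row 3, column 3: row 3 has {q,r,t}; column 3 has {r,t}; the diagonal has {q,r,s}; that leaves u.
At row 3, column 4: row 3 has {q,r,t,u}; column 4 has {r,t}; that leaves s.
At row 4, column 3: row 4 has {r,s,t}; column 3 has {r,t,u}; that leaves q.
At row 4, column 5: row 4 has {q,r,s,t}; column 5 has {r,s}; that leaves u.
At row 5, column 3: row 5 has {r,u}; column 3 has {q,r,t,u}; that leaves s.
At row 5, column 4: row 5 has {r,s,u}; column 4 has {r,s,t}; that leaves q.
At row 5, column 5: row 5 has {q,r,s,u}; column 5 has {r,s,u}; the diagonal has {q,r,s,u}; that leaves t.
At row 2, column 4: row 2 has {r,s,t}; column 4 has {q,r,s,t}; that leaves u.
At row 2, column 5: row 2 has {r,s,t,u}; column 5 has {r,s,t,u}; that leaves q.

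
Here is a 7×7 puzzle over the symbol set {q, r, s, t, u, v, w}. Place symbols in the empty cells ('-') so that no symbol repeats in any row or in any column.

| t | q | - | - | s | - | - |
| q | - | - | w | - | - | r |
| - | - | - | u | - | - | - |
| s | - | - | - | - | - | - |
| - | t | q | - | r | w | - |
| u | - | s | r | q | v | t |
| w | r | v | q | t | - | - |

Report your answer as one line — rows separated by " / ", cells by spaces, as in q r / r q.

(r1,c4): row 1 has {q,s,t}; column 4 has {q,r,u,w}, so it must be v.
(r4,c4): row 4 has {s}; column 4 has {q,r,u,v,w}, so it must be t.
(r5,c1): row 5 has {q,r,t,w}; column 1 has {q,s,t,u,w}, so it must be v.
(r5,c4): row 5 has {q,r,t,v,w}; column 4 has {q,r,t,u,v,w}, so it must be s.
(r5,c7): row 5 has {q,r,s,t,v,w}; column 7 has {r,t}, so it must be u.
(r6,c2): row 6 has {q,r,s,t,u,v}; column 2 has {q,r,t}, so it must be w.
(r7,c7): row 7 has {q,r,t,v,w}; column 7 has {r,t,u}, so it must be s.
(r1,c7): row 1 has {q,s,t,v}; column 7 has {r,s,t,u}, so it must be w.
(r3,c1): row 3 has {u}; column 1 has {q,s,t,u,v,w}, so it must be r.
(r7,c6): row 7 has {q,r,s,t,v,w}; column 6 has {v,w}, so it must be u.
(r1,c6): row 1 has {q,s,t,v,w}; column 6 has {u,v,w}, so it must be r.
(r4,c6): row 4 has {s,t}; column 6 has {r,u,v,w}, so it must be q.
(r4,c7): row 4 has {q,s,t}; column 7 has {r,s,t,u,w}, so it must be v.
(r1,c3): row 1 has {q,r,s,t,v,w}; column 3 has {q,s,v}, so it must be u.
(r2,c3): row 2 has {q,r,w}; column 3 has {q,s,u,v}, so it must be t.
(r2,c6): row 2 has {q,r,t,w}; column 6 has {q,r,u,v,w}, so it must be s.
(r3,c3): row 3 has {r,u}; column 3 has {q,s,t,u,v}, so it must be w.
(r3,c5): row 3 has {r,u,w}; column 5 has {q,r,s,t}, so it must be v.
(r3,c6): row 3 has {r,u,v,w}; column 6 has {q,r,s,u,v,w}, so it must be t.
(r3,c7): row 3 has {r,t,u,v,w}; column 7 has {r,s,t,u,v,w}, so it must be q.
(r4,c2): row 4 has {q,s,t,v}; column 2 has {q,r,t,w}, so it must be u.
(r4,c3): row 4 has {q,s,t,u,v}; column 3 has {q,s,t,u,v,w}, so it must be r.
(r4,c5): row 4 has {q,r,s,t,u,v}; column 5 has {q,r,s,t,v}, so it must be w.
(r2,c2): row 2 has {q,r,s,t,w}; column 2 has {q,r,t,u,w}, so it must be v.
(r2,c5): row 2 has {q,r,s,t,v,w}; column 5 has {q,r,s,t,v,w}, so it must be u.
(r3,c2): row 3 has {q,r,t,u,v,w}; column 2 has {q,r,t,u,v,w}, so it must be s.

t q u v s r w / q v t w u s r / r s w u v t q / s u r t w q v / v t q s r w u / u w s r q v t / w r v q t u s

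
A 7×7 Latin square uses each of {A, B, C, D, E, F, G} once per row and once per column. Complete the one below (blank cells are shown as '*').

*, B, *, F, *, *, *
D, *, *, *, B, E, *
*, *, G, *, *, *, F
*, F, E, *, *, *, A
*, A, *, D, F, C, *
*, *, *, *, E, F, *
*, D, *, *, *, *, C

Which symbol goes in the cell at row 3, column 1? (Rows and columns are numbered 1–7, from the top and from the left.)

C

row 2 has {B,D,E}; column 7 has {A,C,F} — only G is left for (r2,c7).
row 5 has {A,C,D,F}; column 3 has {E,G} — only B is left for (r5,c3).
row 5 has {A,B,C,D,F}; column 7 has {A,C,F,G} — only E is left for (r5,c7).
row 1 has {B,F}; column 7 has {A,C,E,F,G} — only D is left for (r1,c7).
row 2 has {B,D,E,G}; column 2 has {A,B,D,F} — only C is left for (r2,c2).
row 2 has {B,C,D,E,G}; column 4 has {D,F} — only A is left for (r2,c4).
row 3 has {F,G}; column 2 has {A,B,C,D,F} — only E is left for (r3,c2).
row 5 has {A,B,C,D,E,F}; column 1 has {D} — only G is left for (r5,c1).
row 6 has {E,F}; column 2 has {A,B,C,D,E,F} — only G is left for (r6,c2).
row 6 has {E,F,G}; column 7 has {A,C,D,E,F,G} — only B is left for (r6,c7).
row 2 has {A,B,C,D,E,G}; column 3 has {B,E,G} — only F is left for (r2,c3).
row 6 has {B,E,F,G}; column 4 has {A,D,F} — only C is left for (r6,c4).
row 7 has {C,D}; column 3 has {B,E,F,G} — only A is left for (r7,c3).
row 7 has {A,C,D}; column 5 has {B,E,F} — only G is left for (r7,c5).
row 7 has {A,C,D,G}; column 6 has {C,E,F} — only B is left for (r7,c6).
row 1 has {B,D,F}; column 3 has {A,B,E,F,G} — only C is left for (r1,c3).
row 1 has {B,C,D,F}; column 5 has {B,E,F,G} — only A is left for (r1,c5).
row 1 has {A,B,C,D,F}; column 6 has {B,C,E,F} — only G is left for (r1,c6).
row 3 has {E,F,G}; column 4 has {A,C,D,F} — only B is left for (r3,c4).
row 4 has {A,E,F}; column 4 has {A,B,C,D,F} — only G is left for (r4,c4).
row 4 has {A,E,F,G}; column 6 has {B,C,E,F,G} — only D is left for (r4,c6).
row 6 has {B,C,E,F,G}; column 1 has {D,G} — only A is left for (r6,c1).
row 6 has {A,B,C,E,F,G}; column 3 has {A,B,C,E,F,G} — only D is left for (r6,c3).
row 7 has {A,B,C,D,G}; column 4 has {A,B,C,D,F,G} — only E is left for (r7,c4).
row 1 has {A,B,C,D,F,G}; column 1 has {A,D,G} — only E is left for (r1,c1).
row 3 has {B,E,F,G}; column 1 has {A,D,E,G} — only C is left for (r3,c1).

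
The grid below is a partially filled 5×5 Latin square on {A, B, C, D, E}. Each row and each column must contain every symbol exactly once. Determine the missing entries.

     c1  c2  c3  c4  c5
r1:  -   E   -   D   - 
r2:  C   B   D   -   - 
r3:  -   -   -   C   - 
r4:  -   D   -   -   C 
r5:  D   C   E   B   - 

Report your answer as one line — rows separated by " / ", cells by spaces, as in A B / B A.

row 3 has {C}; column 2 has {B,C,D,E} — only A is left for (r3,c2).
row 3 has {A,C}; column 3 has {D,E} — only B is left for (r3,c3).
row 4 has {C,D}; column 3 has {B,D,E} — only A is left for (r4,c3).
row 4 has {A,C,D}; column 4 has {B,C,D} — only E is left for (r4,c4).
row 5 has {B,C,D,E}; column 5 has {C} — only A is left for (r5,c5).
row 1 has {D,E}; column 3 has {A,B,D,E} — only C is left for (r1,c3).
row 1 has {C,D,E}; column 5 has {A,C} — only B is left for (r1,c5).
row 2 has {B,C,D}; column 4 has {B,C,D,E} — only A is left for (r2,c4).
row 2 has {A,B,C,D}; column 5 has {A,B,C} — only E is left for (r2,c5).
row 3 has {A,B,C}; column 1 has {C,D} — only E is left for (r3,c1).
row 3 has {A,B,C,E}; column 5 has {A,B,C,E} — only D is left for (r3,c5).
row 4 has {A,C,D,E}; column 1 has {C,D,E} — only B is left for (r4,c1).
row 1 has {B,C,D,E}; column 1 has {B,C,D,E} — only A is left for (r1,c1).

A E C D B / C B D A E / E A B C D / B D A E C / D C E B A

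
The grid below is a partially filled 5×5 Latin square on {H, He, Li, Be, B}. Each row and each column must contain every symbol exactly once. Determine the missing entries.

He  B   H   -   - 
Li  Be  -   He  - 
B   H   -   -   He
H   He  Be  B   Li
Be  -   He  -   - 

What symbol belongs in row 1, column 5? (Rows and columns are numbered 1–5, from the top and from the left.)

Be

Cell (r1,c5): row 1 has {H,He,B}; column 5 has {He,Li} → Be.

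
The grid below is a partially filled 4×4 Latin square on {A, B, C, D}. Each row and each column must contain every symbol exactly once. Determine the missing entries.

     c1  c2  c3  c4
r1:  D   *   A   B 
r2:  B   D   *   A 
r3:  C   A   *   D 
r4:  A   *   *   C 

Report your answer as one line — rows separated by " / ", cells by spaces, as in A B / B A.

row 1 has {A,B,D}; column 2 has {A,D} — only C is left for (r1,c2).
row 2 has {A,B,D}; column 3 has {A} — only C is left for (r2,c3).
row 3 has {A,C,D}; column 3 has {A,C} — only B is left for (r3,c3).
row 4 has {A,C}; column 2 has {A,C,D} — only B is left for (r4,c2).
row 4 has {A,B,C}; column 3 has {A,B,C} — only D is left for (r4,c3).

D C A B / B D C A / C A B D / A B D C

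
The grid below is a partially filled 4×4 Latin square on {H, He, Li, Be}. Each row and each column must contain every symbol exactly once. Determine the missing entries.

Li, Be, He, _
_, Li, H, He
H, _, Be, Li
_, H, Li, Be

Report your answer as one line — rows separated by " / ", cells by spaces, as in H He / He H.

(r1,c4) = H
(r2,c1) = Be
(r3,c2) = He
(r4,c1) = He

Li Be He H / Be Li H He / H He Be Li / He H Li Be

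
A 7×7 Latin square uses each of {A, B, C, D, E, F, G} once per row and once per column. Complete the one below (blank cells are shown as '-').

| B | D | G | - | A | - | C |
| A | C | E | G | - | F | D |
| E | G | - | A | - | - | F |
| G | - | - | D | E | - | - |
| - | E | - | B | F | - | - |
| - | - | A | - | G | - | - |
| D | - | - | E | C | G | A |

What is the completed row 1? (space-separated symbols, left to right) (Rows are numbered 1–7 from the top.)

(r1,c4) = F
(r1,c6) = E

B D G F A E C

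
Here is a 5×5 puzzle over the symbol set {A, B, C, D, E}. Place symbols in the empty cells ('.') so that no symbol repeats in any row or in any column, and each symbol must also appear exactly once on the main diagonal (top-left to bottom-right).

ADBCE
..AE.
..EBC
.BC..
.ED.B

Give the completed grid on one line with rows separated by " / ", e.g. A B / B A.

A D B C E / B C A E D / D A E B C / E B C D A / C E D A B

Cell (r2,c2): row 2 has {A,E}; column 2 has {B,D,E}; the diagonal has {A,B,E} → C.
Cell (r2,c5): row 2 has {A,C,E}; column 5 has {B,C,E} → D.
Cell (r3,c1): row 3 has {B,C,E}; column 1 has {A} → D.
Cell (r3,c2): row 3 has {B,C,D,E}; column 2 has {B,C,D,E} → A.
Cell (r4,c1): row 4 has {B,C}; column 1 has {A,D} → E.
Cell (r4,c4): row 4 has {B,C,E}; column 4 has {B,C,E}; the diagonal has {A,B,C,E} → D.
Cell (r4,c5): row 4 has {B,C,D,E}; column 5 has {B,C,D,E} → A.
Cell (r5,c1): row 5 has {B,D,E}; column 1 has {A,D,E} → C.
Cell (r5,c4): row 5 has {B,C,D,E}; column 4 has {B,C,D,E} → A.
Cell (r2,c1): row 2 has {A,C,D,E}; column 1 has {A,C,D,E} → B.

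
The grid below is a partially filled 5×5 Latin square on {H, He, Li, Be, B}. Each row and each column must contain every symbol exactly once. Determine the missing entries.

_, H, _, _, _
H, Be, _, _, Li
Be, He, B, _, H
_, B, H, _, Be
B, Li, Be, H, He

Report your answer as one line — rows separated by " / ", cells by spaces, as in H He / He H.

(r1,c5) = B
(r2,c3) = He
(r2,c4) = B
(r3,c4) = Li
(r4,c4) = He
(r1,c3) = Li
(r1,c4) = Be
(r4,c1) = Li
(r1,c1) = He

He H Li Be B / H Be He B Li / Be He B Li H / Li B H He Be / B Li Be H He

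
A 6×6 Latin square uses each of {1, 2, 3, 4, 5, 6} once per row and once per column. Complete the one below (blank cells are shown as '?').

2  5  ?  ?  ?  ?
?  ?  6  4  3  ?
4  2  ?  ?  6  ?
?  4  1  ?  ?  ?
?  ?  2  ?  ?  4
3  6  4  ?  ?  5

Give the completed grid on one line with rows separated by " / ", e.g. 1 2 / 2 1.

2 5 3 1 4 6 / 5 1 6 4 3 2 / 4 2 5 3 6 1 / 6 4 1 5 2 3 / 1 3 2 6 5 4 / 3 6 4 2 1 5

(r1,c3) = 3
(r2,c2) = 1
(r2,c6) = 2
(r3,c3) = 5
(r5,c2) = 3
(r2,c1) = 5
(r4,c1) = 6
(r4,c6) = 3
(r5,c1) = 1
(r5,c5) = 5
(r3,c6) = 1
(r4,c5) = 2
(r5,c4) = 6
(r6,c5) = 1
(r1,c4) = 1
(r1,c5) = 4
(r1,c6) = 6
(r3,c4) = 3
(r4,c4) = 5
(r6,c4) = 2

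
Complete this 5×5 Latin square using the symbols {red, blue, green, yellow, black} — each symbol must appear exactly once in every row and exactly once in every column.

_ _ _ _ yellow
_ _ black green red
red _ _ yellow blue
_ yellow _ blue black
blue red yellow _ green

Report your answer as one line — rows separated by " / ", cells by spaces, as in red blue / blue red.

(r2,c1) = yellow
(r2,c2) = blue
(r3,c3) = green
(r4,c1) = green
(r4,c3) = red
(r5,c4) = black
(r1,c1) = black
(r1,c2) = green
(r1,c3) = blue
(r1,c4) = red
(r3,c2) = black

black green blue red yellow / yellow blue black green red / red black green yellow blue / green yellow red blue black / blue red yellow black green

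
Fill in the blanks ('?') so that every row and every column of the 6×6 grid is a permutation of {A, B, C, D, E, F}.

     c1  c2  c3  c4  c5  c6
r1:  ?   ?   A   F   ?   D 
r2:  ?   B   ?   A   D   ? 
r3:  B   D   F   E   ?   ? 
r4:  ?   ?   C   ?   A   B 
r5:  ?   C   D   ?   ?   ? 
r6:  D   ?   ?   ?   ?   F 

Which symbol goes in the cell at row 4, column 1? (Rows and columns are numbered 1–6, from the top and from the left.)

E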